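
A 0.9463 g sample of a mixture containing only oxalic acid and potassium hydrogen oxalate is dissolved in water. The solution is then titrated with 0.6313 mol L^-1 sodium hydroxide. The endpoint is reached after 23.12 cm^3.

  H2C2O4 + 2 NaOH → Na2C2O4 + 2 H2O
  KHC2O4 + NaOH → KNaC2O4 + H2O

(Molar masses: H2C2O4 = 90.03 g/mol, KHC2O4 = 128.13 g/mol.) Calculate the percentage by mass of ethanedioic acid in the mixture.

n(NaOH) = 0.02312 × 0.6313 = 0.01460 mol
Let x = n(H2C2O4), y = n(KHC2O4).
Titrant: 2x + 1y = 0.01460;  mass: 90.03x + 128.13y = 0.9463
Solving, x = 5.558 × 10^-3 mol, y = 3.480 × 10^-3 mol
mass of H2C2O4 = 5.558 × 10^-3 × 90.03 = 0.5004 g
% H2C2O4 = 0.5004 / 0.9463 × 100 = 52.87 %

52.87 %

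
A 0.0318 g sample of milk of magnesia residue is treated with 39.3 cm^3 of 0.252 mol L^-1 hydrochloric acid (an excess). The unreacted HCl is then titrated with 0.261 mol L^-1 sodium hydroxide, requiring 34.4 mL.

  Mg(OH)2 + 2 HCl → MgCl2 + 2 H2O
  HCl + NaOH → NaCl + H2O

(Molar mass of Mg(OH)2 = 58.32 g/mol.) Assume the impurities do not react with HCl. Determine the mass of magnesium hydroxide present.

0.0270 g

n(HCl) added = 0.0393 × 0.252 = 9.90 × 10^-3 mol
n(NaOH) used in back-titration = 0.0344 × 0.261 = 8.98 × 10^-3 mol
n(HCl) left over = 8.98 × 10^-3 mol (1:1 ratio)
n(HCl) consumed by analyte = 9.90 × 10^-3 − 8.98 × 10^-3 = 9.25 × 10^-4 mol
From the 1:2 ratio, n(Mg(OH)2) = 1/2 × 9.25 × 10^-4 = 4.63 × 10^-4 mol
mass of Mg(OH)2 = 4.63 × 10^-4 × 58.32 = 0.0270 g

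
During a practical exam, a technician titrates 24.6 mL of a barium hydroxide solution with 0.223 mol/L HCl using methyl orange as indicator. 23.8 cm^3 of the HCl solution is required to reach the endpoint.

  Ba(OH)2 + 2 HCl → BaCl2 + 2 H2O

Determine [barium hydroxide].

0.108 mol/L

n(HCl) = 0.0238 L × 0.223 mol/L = 5.31 × 10^-3 mol
From the 1:2 mole ratio, n(Ba(OH)2) = 1/2 × 5.31 × 10^-3 = 2.65 × 10^-3 mol
[Ba(OH)2] = 2.65 × 10^-3 mol / 0.0246 L = 0.108 mol/L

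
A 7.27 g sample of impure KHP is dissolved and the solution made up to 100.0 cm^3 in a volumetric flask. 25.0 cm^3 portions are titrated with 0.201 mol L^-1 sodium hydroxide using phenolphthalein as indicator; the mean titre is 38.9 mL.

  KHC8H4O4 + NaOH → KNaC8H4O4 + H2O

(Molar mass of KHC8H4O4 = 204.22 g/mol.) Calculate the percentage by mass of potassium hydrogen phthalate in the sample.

n(NaOH) per titration = 0.0389 × 0.201 = 7.82 × 10^-3 mol
n(KHC8H4O4) in each aliquot = 7.82 × 10^-3 mol (1:1 ratio)
n(KHC8H4O4) in the whole flask = 7.82 × 10^-3 × 100.0/25.0 = 0.0313 mol
mass of KHC8H4O4 = 0.0313 × 204.22 = 6.39 g
% KHC8H4O4 = 6.39 / 7.27 × 100 = 87.9 %

87.9 %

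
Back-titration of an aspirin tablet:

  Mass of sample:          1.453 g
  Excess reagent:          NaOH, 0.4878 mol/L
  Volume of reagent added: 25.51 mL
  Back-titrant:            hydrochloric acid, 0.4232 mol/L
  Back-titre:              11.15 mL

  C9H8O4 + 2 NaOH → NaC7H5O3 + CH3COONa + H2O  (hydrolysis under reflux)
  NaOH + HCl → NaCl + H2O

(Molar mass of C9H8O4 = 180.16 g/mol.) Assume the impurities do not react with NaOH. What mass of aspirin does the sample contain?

0.6959 g

n(NaOH) added = 0.02551 × 0.4878 = 0.01244 mol
n(HCl) used in back-titration = 0.01115 × 0.4232 = 4.719 × 10^-3 mol
n(NaOH) left over = 4.719 × 10^-3 mol (1:1 ratio)
n(NaOH) consumed by analyte = 0.01244 − 4.719 × 10^-3 = 7.725 × 10^-3 mol
From the 1:2 ratio, n(C9H8O4) = 1/2 × 7.725 × 10^-3 = 3.863 × 10^-3 mol
mass of C9H8O4 = 3.863 × 10^-3 × 180.16 = 0.6959 g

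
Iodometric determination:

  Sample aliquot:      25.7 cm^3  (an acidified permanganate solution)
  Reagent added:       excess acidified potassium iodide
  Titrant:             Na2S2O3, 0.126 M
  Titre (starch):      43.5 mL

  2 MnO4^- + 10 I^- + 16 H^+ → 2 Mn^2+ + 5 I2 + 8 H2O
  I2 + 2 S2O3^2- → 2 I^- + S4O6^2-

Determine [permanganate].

n(S2O3^2-) = 0.0435 × 0.126 = 5.48 × 10^-3 mol
n(I2) = n(S2O3^2-)/2 = 2.74 × 10^-3 mol
From the 2:5 ratio, n(MnO4^-) in the aliquot = 2/5 × 2.74 × 10^-3 = 1.10 × 10^-3 mol
[MnO4^-] = 1.10 × 10^-3 / 0.0257 = 0.0427 mol/L

0.0427 M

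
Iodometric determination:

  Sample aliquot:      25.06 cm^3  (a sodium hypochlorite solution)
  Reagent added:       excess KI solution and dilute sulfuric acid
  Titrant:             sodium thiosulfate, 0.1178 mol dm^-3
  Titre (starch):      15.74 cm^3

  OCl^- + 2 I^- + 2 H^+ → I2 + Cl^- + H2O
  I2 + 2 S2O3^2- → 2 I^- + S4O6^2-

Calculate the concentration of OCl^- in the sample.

0.03699 mol/L

n(S2O3^2-) = 0.01574 × 0.1178 = 1.854 × 10^-3 mol
n(I2) = n(S2O3^2-)/2 = 9.271 × 10^-4 mol
n(OCl^-) in the aliquot = 9.271 × 10^-4 mol (1:1 ratio)
[OCl^-] = 9.271 × 10^-4 / 0.02506 = 0.03699 mol/L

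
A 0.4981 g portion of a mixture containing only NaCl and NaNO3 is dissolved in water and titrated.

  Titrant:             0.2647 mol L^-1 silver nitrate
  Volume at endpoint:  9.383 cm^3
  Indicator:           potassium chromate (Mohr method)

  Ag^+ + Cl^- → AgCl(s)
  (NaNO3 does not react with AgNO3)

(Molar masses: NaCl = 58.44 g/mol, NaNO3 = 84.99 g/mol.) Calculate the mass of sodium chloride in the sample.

n(AgNO3) = 0.009383 × 0.2647 = 2.484 × 10^-3 mol
Let x = n(NaCl), y = n(NaNO3).
Titrant: 1x = 2.484 × 10^-3;  mass: 58.44x + 84.99y = 0.4981
Solving, x = 2.484 × 10^-3 mol, y = 4.153 × 10^-3 mol
mass of NaCl = 2.484 × 10^-3 × 58.44 = 0.1451 g

0.1451 g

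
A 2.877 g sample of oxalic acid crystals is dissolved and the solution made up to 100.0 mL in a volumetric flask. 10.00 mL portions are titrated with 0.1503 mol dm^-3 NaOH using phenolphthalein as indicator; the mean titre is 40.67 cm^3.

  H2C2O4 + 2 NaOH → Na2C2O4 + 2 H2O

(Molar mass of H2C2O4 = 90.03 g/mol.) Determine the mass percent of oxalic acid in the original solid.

n(NaOH) per titration = 0.04067 × 0.1503 = 6.113 × 10^-3 mol
From the 1:2 ratio, n(H2C2O4) in each aliquot = 1/2 × 6.113 × 10^-3 = 3.056 × 10^-3 mol
n(H2C2O4) in the whole flask = 3.056 × 10^-3 × 100.0/10.00 = 0.03056 mol
mass of H2C2O4 = 0.03056 × 90.03 = 2.752 g
% H2C2O4 = 2.752 / 2.877 × 100 = 95.64 %

95.64 %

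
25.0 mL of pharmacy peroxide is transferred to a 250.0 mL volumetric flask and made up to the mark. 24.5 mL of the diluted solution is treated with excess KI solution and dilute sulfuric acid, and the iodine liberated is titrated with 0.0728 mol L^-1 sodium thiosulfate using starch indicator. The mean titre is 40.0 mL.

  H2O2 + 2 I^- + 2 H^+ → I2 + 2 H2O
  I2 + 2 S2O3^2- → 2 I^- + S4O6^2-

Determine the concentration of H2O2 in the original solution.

n(S2O3^2-) = 0.0400 × 0.0728 = 2.91 × 10^-3 mol
n(I2) = n(S2O3^2-)/2 = 1.46 × 10^-3 mol
n(H2O2) in the aliquot = 1.46 × 10^-3 mol (1:1 ratio)
[H2O2]_dilute = 1.46 × 10^-3 / 0.0245 = 0.0594 mol/L
[H2O2]_original = 0.0594 × 250.0/25.0 = 0.594 mol/L

0.594 mol/L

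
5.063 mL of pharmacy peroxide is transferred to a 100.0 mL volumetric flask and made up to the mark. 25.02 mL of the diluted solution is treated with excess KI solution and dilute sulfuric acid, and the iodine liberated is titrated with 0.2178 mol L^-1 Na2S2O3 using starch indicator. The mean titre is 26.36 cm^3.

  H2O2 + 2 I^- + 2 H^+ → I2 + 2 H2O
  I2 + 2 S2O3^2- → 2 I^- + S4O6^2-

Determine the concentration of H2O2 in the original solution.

n(S2O3^2-) = 0.02636 × 0.2178 = 5.741 × 10^-3 mol
n(I2) = n(S2O3^2-)/2 = 2.871 × 10^-3 mol
n(H2O2) in the aliquot = 2.871 × 10^-3 mol (1:1 ratio)
[H2O2]_dilute = 2.871 × 10^-3 / 0.02502 = 0.1147 mol/L
[H2O2]_original = 0.1147 × 100.0/5.063 = 2.266 mol/L

2.266 mol/L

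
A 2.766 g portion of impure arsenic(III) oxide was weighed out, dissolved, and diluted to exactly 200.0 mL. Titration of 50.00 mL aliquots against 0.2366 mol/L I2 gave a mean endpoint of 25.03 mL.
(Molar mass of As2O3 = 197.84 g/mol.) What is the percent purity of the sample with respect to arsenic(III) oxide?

84.72 %

As2O3 + 2 I2 + 2 H2O → As2O5 + 4 HI
n(I2) per titration = 0.02503 × 0.2366 = 5.922 × 10^-3 mol
From the 1:2 ratio, n(As2O3) in each aliquot = 1/2 × 5.922 × 10^-3 = 2.961 × 10^-3 mol
n(As2O3) in the whole flask = 2.961 × 10^-3 × 200.0/50.00 = 0.01184 mol
mass of As2O3 = 0.01184 × 197.84 = 2.343 g
% As2O3 = 2.343 / 2.766 × 100 = 84.72 %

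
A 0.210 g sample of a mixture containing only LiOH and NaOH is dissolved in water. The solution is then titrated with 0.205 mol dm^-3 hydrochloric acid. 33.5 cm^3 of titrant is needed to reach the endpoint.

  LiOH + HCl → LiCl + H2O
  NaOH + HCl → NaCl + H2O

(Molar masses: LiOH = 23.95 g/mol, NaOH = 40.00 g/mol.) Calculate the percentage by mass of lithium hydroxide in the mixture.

n(HCl) = 0.0335 × 0.205 = 6.87 × 10^-3 mol
Let x = n(LiOH), y = n(NaOH).
Titrant: 1x + 1y = 6.87 × 10^-3;  mass: 23.95x + 40.00y = 0.210
Solving, x = 4.03 × 10^-3 mol, y = 2.84 × 10^-3 mol
mass of LiOH = 4.03 × 10^-3 × 23.95 = 0.0965 g
% LiOH = 0.0965 / 0.210 × 100 = 46.0 %

46.0 %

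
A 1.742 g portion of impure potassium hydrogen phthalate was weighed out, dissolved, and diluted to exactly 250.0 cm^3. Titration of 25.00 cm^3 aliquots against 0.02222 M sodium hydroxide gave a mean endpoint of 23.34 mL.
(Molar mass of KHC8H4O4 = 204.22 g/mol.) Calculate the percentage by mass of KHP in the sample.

60.80 %

KHC8H4O4 + NaOH → KNaC8H4O4 + H2O
n(NaOH) per titration = 0.02334 × 0.02222 = 5.186 × 10^-4 mol
n(KHC8H4O4) in each aliquot = 5.186 × 10^-4 mol (1:1 ratio)
n(KHC8H4O4) in the whole flask = 5.186 × 10^-4 × 250.0/25.00 = 5.186 × 10^-3 mol
mass of KHC8H4O4 = 5.186 × 10^-3 × 204.22 = 1.059 g
% KHC8H4O4 = 1.059 / 1.742 × 100 = 60.80 %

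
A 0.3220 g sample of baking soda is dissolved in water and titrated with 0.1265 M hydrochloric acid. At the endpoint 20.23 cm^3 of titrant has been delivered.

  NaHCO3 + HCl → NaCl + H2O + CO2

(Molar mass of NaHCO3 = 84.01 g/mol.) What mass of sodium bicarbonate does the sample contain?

n(HCl) = 0.02023 L × 0.1265 mol/L = 2.559 × 10^-3 mol
n(NaHCO3) = 2.559 × 10^-3 mol (1:1 ratio)
mass of NaHCO3 = 2.559 × 10^-3 × 84.01 g/mol = 0.2150 g

0.2150 g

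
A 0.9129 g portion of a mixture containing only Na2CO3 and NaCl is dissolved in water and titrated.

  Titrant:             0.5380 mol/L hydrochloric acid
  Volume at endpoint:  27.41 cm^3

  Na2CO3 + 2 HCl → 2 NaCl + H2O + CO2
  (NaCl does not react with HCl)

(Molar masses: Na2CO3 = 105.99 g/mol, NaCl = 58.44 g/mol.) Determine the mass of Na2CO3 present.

n(HCl) = 0.02741 × 0.5380 = 0.01475 mol
Let x = n(Na2CO3), y = n(NaCl).
Titrant: 2x = 0.01475;  mass: 105.99x + 58.44y = 0.9129
Solving, x = 7.373 × 10^-3 mol, y = 2.249 × 10^-3 mol
mass of Na2CO3 = 7.373 × 10^-3 × 105.99 = 0.7815 g

0.7815 g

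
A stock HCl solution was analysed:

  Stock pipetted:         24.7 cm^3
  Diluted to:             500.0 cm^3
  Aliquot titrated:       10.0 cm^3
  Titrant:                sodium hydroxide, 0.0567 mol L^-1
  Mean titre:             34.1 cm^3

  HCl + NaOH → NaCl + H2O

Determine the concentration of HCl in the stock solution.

n(NaOH) = 0.0341 × 0.0567 = 1.93 × 10^-3 mol
n(HCl) in the aliquot = 1.93 × 10^-3 mol (1:1 ratio)
[HCl]_dilute = 1.93 × 10^-3 / 0.0100 = 0.193 mol/L
Dilution factor = 500.0 / 24.7 = 20.24
[HCl]_stock = 0.193 × 20.24 = 3.91 mol/L

3.91 mol/L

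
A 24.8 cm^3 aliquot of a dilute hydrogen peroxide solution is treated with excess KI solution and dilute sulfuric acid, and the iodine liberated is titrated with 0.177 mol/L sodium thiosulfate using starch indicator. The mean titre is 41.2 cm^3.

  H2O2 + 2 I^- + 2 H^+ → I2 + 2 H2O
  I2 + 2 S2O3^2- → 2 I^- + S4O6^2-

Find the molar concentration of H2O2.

0.147 mol/L

n(S2O3^2-) = 0.0412 × 0.177 = 7.29 × 10^-3 mol
n(I2) = n(S2O3^2-)/2 = 3.65 × 10^-3 mol
n(H2O2) in the aliquot = 3.65 × 10^-3 mol (1:1 ratio)
[H2O2] = 3.65 × 10^-3 / 0.0248 = 0.147 mol/L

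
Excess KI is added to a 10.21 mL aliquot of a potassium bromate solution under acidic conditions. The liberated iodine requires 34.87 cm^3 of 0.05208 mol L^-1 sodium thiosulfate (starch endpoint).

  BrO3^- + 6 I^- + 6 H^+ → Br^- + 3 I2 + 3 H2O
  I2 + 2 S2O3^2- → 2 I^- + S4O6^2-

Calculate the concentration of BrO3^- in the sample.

n(S2O3^2-) = 0.03487 × 0.05208 = 1.816 × 10^-3 mol
n(I2) = n(S2O3^2-)/2 = 9.080 × 10^-4 mol
From the 1:3 ratio, n(BrO3^-) in the aliquot = 1/3 × 9.080 × 10^-4 = 3.027 × 10^-4 mol
[BrO3^-] = 3.027 × 10^-4 / 0.01021 = 0.02964 mol/L

0.02964 mol/L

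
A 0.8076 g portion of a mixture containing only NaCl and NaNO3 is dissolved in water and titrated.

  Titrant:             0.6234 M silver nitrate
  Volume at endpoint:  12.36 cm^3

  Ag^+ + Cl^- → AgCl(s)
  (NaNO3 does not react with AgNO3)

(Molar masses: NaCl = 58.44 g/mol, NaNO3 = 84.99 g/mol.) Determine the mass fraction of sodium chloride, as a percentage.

n(AgNO3) = 0.01236 × 0.6234 = 7.705 × 10^-3 mol
Let x = n(NaCl), y = n(NaNO3).
Titrant: 1x = 7.705 × 10^-3;  mass: 58.44x + 84.99y = 0.8076
Solving, x = 7.705 × 10^-3 mol, y = 4.204 × 10^-3 mol
mass of NaCl = 7.705 × 10^-3 × 58.44 = 0.4503 g
% NaCl = 0.4503 / 0.8076 × 100 = 55.76 %

55.76 %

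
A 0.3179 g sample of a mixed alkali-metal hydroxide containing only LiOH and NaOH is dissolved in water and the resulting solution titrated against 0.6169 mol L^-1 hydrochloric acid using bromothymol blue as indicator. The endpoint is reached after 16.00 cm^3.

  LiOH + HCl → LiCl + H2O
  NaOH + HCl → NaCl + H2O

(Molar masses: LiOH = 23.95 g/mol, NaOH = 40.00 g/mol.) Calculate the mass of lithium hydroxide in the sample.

n(HCl) = 0.01600 × 0.6169 = 9.870 × 10^-3 mol
Let x = n(LiOH), y = n(NaOH).
Titrant: 1x + 1y = 9.870 × 10^-3;  mass: 23.95x + 40.00y = 0.3179
Solving, x = 4.792 × 10^-3 mol, y = 5.078 × 10^-3 mol
mass of LiOH = 4.792 × 10^-3 × 23.95 = 0.1148 g

0.1148 g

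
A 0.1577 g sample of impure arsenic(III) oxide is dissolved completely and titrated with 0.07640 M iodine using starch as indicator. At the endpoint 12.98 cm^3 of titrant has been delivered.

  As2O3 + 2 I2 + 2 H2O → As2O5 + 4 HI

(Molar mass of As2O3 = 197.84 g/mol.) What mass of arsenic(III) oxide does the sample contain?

0.09810 g

n(I2) = 0.01298 L × 0.07640 mol/L = 9.917 × 10^-4 mol
From the 1:2 ratio, n(As2O3) = 1/2 × 9.917 × 10^-4 = 4.958 × 10^-4 mol
mass of As2O3 = 4.958 × 10^-4 × 197.84 g/mol = 0.09810 g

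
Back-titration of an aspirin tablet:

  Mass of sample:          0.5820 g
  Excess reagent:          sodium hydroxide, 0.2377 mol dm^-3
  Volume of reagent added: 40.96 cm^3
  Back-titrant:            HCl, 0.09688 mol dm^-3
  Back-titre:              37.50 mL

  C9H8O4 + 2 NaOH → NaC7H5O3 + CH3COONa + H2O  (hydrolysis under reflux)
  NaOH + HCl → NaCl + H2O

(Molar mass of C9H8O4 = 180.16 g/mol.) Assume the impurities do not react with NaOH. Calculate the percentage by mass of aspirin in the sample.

n(NaOH) added = 0.04096 × 0.2377 = 9.736 × 10^-3 mol
n(HCl) used in back-titration = 0.03750 × 0.09688 = 3.633 × 10^-3 mol
n(NaOH) left over = 3.633 × 10^-3 mol (1:1 ratio)
n(NaOH) consumed by analyte = 9.736 × 10^-3 − 3.633 × 10^-3 = 6.103 × 10^-3 mol
From the 1:2 ratio, n(C9H8O4) = 1/2 × 6.103 × 10^-3 = 3.052 × 10^-3 mol
mass of C9H8O4 = 3.052 × 10^-3 × 180.16 = 0.5498 g
% C9H8O4 = 0.5498 / 0.5820 × 100 = 94.46 %

94.46 %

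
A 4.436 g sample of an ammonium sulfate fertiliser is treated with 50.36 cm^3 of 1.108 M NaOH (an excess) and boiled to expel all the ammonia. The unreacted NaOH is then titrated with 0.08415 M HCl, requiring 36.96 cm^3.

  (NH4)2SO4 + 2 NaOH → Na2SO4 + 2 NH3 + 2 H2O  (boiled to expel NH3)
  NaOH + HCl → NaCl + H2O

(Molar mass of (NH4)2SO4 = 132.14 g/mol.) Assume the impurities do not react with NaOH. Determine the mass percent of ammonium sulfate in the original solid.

n(NaOH) added = 0.05036 × 1.108 = 0.05580 mol
n(HCl) used in back-titration = 0.03696 × 0.08415 = 3.110 × 10^-3 mol
n(NaOH) left over = 3.110 × 10^-3 mol (1:1 ratio)
n(NaOH) consumed by analyte = 0.05580 − 3.110 × 10^-3 = 0.05269 mol
From the 1:2 ratio, n((NH4)2SO4) = 1/2 × 0.05269 = 0.02634 mol
mass of (NH4)2SO4 = 0.02634 × 132.14 = 3.481 g
% (NH4)2SO4 = 3.481 / 4.436 × 100 = 78.47 %

78.47 %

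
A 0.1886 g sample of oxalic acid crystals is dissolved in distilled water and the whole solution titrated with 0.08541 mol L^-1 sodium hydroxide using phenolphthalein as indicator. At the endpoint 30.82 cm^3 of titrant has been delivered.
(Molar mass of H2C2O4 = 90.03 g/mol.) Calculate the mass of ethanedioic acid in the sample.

H2C2O4 + 2 NaOH → Na2C2O4 + 2 H2O
n(NaOH) = 0.03082 L × 0.08541 mol/L = 2.632 × 10^-3 mol
From the 1:2 ratio, n(H2C2O4) = 1/2 × 2.632 × 10^-3 = 1.316 × 10^-3 mol
mass of H2C2O4 = 1.316 × 10^-3 × 90.03 g/mol = 0.1185 g

0.1185 g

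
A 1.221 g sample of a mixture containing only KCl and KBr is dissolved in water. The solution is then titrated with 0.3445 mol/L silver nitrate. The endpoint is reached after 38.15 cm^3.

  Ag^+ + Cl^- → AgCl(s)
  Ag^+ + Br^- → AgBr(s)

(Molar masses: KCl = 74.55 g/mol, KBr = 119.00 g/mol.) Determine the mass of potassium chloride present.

0.5752 g

n(AgNO3) = 0.03815 × 0.3445 = 0.01314 mol
Let x = n(KCl), y = n(KBr).
Titrant: 1x + 1y = 0.01314;  mass: 74.55x + 119.00y = 1.221
Solving, x = 7.716 × 10^-3 mol, y = 5.427 × 10^-3 mol
mass of KCl = 7.716 × 10^-3 × 74.55 = 0.5752 g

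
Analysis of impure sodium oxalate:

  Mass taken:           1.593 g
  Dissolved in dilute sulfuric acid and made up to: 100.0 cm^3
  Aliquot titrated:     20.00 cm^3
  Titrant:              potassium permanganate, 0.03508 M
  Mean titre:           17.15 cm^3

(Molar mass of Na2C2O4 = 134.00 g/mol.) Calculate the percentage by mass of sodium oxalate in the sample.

2 MnO4^- + 5 C2O4^2- + 16 H^+ → 2 Mn^2+ + 10 CO2 + 8 H2O
n(KMnO4) per titration = 0.01715 × 0.03508 = 6.016 × 10^-4 mol
From the 5:2 ratio, n(Na2C2O4) in each aliquot = 5/2 × 6.016 × 10^-4 = 1.504 × 10^-3 mol
n(Na2C2O4) in the whole flask = 1.504 × 10^-3 × 100.0/20.00 = 7.520 × 10^-3 mol
mass of Na2C2O4 = 7.520 × 10^-3 × 134.00 = 1.008 g
% Na2C2O4 = 1.008 / 1.593 × 100 = 63.26 %

63.26 %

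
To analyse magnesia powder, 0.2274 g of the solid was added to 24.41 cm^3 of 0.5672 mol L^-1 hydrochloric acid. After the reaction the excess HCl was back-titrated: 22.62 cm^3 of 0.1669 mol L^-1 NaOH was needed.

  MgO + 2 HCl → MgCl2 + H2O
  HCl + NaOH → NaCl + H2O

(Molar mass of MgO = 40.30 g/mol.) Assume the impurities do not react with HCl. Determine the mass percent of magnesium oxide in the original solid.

n(HCl) added = 0.02441 × 0.5672 = 0.01385 mol
n(NaOH) used in back-titration = 0.02262 × 0.1669 = 3.775 × 10^-3 mol
n(HCl) left over = 3.775 × 10^-3 mol (1:1 ratio)
n(HCl) consumed by analyte = 0.01385 − 3.775 × 10^-3 = 0.01007 mol
From the 1:2 ratio, n(MgO) = 1/2 × 0.01007 = 5.035 × 10^-3 mol
mass of MgO = 5.035 × 10^-3 × 40.30 = 0.2029 g
% MgO = 0.2029 / 0.2274 × 100 = 89.23 %

89.23 %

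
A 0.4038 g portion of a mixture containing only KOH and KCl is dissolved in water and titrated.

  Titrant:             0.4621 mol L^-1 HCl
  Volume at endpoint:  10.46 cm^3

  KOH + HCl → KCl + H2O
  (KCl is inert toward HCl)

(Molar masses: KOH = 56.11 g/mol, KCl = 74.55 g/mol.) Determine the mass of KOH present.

0.2712 g

n(HCl) = 0.01046 × 0.4621 = 4.834 × 10^-3 mol
Let x = n(KOH), y = n(KCl).
Titrant: 1x = 4.834 × 10^-3;  mass: 56.11x + 74.55y = 0.4038
Solving, x = 4.834 × 10^-3 mol, y = 1.779 × 10^-3 mol
mass of KOH = 4.834 × 10^-3 × 56.11 = 0.2712 g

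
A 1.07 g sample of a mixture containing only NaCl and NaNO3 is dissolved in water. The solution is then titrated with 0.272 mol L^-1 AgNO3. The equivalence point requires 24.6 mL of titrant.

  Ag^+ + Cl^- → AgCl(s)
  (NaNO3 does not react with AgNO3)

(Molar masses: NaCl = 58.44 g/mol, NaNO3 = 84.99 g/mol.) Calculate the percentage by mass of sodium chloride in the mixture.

36.5 %

n(AgNO3) = 0.0246 × 0.272 = 6.69 × 10^-3 mol
Let x = n(NaCl), y = n(NaNO3).
Titrant: 1x = 6.69 × 10^-3;  mass: 58.44x + 84.99y = 1.07
Solving, x = 6.69 × 10^-3 mol, y = 7.99 × 10^-3 mol
mass of NaCl = 6.69 × 10^-3 × 58.44 = 0.391 g
% NaCl = 0.391 / 1.07 × 100 = 36.5 %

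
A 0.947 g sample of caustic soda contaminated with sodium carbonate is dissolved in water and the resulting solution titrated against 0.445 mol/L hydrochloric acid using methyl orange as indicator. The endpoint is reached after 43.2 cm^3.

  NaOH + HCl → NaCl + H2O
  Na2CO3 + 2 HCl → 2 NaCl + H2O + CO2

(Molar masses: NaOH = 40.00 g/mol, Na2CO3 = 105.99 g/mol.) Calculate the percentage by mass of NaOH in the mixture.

23.3 %

n(HCl) = 0.0432 × 0.445 = 0.0192 mol
Let x = n(NaOH), y = n(Na2CO3).
Titrant: 1x + 2y = 0.0192;  mass: 40.00x + 105.99y = 0.947
Solving, x = 5.52 × 10^-3 mol, y = 6.85 × 10^-3 mol
mass of NaOH = 5.52 × 10^-3 × 40.00 = 0.221 g
% NaOH = 0.221 / 0.947 × 100 = 23.3 %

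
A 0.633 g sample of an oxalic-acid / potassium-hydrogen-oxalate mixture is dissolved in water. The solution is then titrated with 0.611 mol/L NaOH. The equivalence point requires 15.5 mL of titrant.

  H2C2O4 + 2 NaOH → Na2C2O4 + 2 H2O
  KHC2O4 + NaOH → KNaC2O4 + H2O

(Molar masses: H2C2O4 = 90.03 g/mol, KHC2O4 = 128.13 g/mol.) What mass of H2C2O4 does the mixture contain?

n(NaOH) = 0.0155 × 0.611 = 9.47 × 10^-3 mol
Let x = n(H2C2O4), y = n(KHC2O4).
Titrant: 2x + 1y = 9.47 × 10^-3;  mass: 90.03x + 128.13y = 0.633
Solving, x = 3.49 × 10^-3 mol, y = 2.49 × 10^-3 mol
mass of H2C2O4 = 3.49 × 10^-3 × 90.03 = 0.314 g

0.314 g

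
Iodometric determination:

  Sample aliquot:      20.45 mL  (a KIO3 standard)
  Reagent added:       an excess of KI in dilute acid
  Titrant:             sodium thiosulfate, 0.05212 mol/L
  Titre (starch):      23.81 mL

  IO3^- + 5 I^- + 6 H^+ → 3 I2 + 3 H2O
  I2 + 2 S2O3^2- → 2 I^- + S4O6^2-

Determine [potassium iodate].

n(S2O3^2-) = 0.02381 × 0.05212 = 1.241 × 10^-3 mol
n(I2) = n(S2O3^2-)/2 = 6.205 × 10^-4 mol
From the 1:3 ratio, n(IO3^-) in the aliquot = 1/3 × 6.205 × 10^-4 = 2.068 × 10^-4 mol
[IO3^-] = 2.068 × 10^-4 / 0.02045 = 0.01011 mol/L

0.01011 mol/L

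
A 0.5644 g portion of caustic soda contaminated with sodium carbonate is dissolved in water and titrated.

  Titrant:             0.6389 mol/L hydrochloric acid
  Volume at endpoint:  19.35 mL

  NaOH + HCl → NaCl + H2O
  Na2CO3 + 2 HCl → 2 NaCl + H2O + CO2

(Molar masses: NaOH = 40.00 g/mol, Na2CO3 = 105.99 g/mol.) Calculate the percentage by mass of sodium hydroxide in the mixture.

n(HCl) = 0.01935 × 0.6389 = 0.01236 mol
Let x = n(NaOH), y = n(Na2CO3).
Titrant: 1x + 2y = 0.01236;  mass: 40.00x + 105.99y = 0.5644
Solving, x = 6.984 × 10^-3 mol, y = 2.689 × 10^-3 mol
mass of NaOH = 6.984 × 10^-3 × 40.00 = 0.2794 g
% NaOH = 0.2794 / 0.5644 × 100 = 49.50 %

49.50 %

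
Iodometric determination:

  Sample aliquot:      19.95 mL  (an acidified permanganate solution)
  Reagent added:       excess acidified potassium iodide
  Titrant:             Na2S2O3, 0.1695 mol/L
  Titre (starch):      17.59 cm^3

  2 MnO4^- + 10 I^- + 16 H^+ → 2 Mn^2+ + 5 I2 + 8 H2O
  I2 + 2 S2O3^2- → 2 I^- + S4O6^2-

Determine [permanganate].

n(S2O3^2-) = 0.01759 × 0.1695 = 2.982 × 10^-3 mol
n(I2) = n(S2O3^2-)/2 = 1.491 × 10^-3 mol
From the 2:5 ratio, n(MnO4^-) in the aliquot = 2/5 × 1.491 × 10^-3 = 5.963 × 10^-4 mol
[MnO4^-] = 5.963 × 10^-4 / 0.01995 = 0.02989 mol/L

0.02989 mol/L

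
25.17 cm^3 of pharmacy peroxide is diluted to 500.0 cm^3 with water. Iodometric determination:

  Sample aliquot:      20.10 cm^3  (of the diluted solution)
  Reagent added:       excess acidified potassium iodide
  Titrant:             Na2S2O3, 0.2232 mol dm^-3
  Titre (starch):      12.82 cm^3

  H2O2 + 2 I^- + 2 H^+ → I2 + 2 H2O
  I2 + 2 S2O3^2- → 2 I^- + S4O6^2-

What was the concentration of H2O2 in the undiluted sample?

1.414 mol/L

n(S2O3^2-) = 0.01282 × 0.2232 = 2.861 × 10^-3 mol
n(I2) = n(S2O3^2-)/2 = 1.431 × 10^-3 mol
n(H2O2) in the aliquot = 1.431 × 10^-3 mol (1:1 ratio)
[H2O2]_dilute = 1.431 × 10^-3 / 0.02010 = 0.07118 mol/L
[H2O2]_original = 0.07118 × 500.0/25.17 = 1.414 mol/L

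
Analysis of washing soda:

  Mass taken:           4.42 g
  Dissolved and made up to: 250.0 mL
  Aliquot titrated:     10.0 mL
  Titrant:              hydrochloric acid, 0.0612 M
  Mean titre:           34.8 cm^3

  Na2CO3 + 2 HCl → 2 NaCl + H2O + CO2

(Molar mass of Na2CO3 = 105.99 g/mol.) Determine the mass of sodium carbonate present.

2.82 g

n(HCl) per titration = 0.0348 × 0.0612 = 2.13 × 10^-3 mol
From the 1:2 ratio, n(Na2CO3) in each aliquot = 1/2 × 2.13 × 10^-3 = 1.06 × 10^-3 mol
n(Na2CO3) in the whole flask = 1.06 × 10^-3 × 250.0/10.0 = 0.0266 mol
mass of Na2CO3 = 0.0266 × 105.99 = 2.82 g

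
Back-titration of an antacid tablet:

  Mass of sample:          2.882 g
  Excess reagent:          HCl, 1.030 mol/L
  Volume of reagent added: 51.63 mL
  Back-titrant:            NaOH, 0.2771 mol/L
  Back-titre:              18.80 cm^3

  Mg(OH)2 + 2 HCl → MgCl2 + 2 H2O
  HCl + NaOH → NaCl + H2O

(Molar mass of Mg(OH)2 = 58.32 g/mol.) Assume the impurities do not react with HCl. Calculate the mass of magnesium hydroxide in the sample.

n(HCl) added = 0.05163 × 1.030 = 0.05318 mol
n(NaOH) used in back-titration = 0.01880 × 0.2771 = 5.209 × 10^-3 mol
n(HCl) left over = 5.209 × 10^-3 mol (1:1 ratio)
n(HCl) consumed by analyte = 0.05318 − 5.209 × 10^-3 = 0.04797 mol
From the 1:2 ratio, n(Mg(OH)2) = 1/2 × 0.04797 = 0.02398 mol
mass of Mg(OH)2 = 0.02398 × 58.32 = 1.399 g

1.399 g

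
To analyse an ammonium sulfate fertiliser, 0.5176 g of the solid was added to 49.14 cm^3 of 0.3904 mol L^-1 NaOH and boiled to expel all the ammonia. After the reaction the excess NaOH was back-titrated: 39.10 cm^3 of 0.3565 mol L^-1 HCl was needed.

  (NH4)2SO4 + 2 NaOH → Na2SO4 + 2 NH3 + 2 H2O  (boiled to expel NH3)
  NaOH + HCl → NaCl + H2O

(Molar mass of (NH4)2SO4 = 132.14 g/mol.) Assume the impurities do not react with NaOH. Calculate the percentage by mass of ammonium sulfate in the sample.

66.95 %

n(NaOH) added = 0.04914 × 0.3904 = 0.01918 mol
n(HCl) used in back-titration = 0.03910 × 0.3565 = 0.01394 mol
n(NaOH) left over = 0.01394 mol (1:1 ratio)
n(NaOH) consumed by analyte = 0.01918 − 0.01394 = 5.245 × 10^-3 mol
From the 1:2 ratio, n((NH4)2SO4) = 1/2 × 5.245 × 10^-3 = 2.623 × 10^-3 mol
mass of (NH4)2SO4 = 2.623 × 10^-3 × 132.14 = 0.3465 g
% (NH4)2SO4 = 0.3465 / 0.5176 × 100 = 66.95 %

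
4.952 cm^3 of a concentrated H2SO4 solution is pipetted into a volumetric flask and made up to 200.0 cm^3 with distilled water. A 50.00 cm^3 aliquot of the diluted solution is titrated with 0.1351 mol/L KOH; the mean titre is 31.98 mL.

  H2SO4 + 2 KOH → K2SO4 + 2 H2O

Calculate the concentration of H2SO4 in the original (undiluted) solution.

n(KOH) = 0.03198 × 0.1351 = 4.320 × 10^-3 mol
From the 1:2 ratio, n(H2SO4) in the aliquot = 1/2 × 4.320 × 10^-3 = 2.160 × 10^-3 mol
[H2SO4]_dilute = 2.160 × 10^-3 / 0.05000 = 0.04320 mol/L
Dilution factor = 200.0 / 4.952 = 40.39
[H2SO4]_stock = 0.04320 × 40.39 = 1.745 mol/L

1.745 mol/L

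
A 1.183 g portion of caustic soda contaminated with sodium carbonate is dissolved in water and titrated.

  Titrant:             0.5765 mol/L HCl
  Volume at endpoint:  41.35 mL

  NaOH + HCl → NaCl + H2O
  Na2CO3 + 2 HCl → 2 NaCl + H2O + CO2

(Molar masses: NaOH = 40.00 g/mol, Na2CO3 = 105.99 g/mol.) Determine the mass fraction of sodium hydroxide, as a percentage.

n(HCl) = 0.04135 × 0.5765 = 0.02384 mol
Let x = n(NaOH), y = n(Na2CO3).
Titrant: 1x + 2y = 0.02384;  mass: 40.00x + 105.99y = 1.183
Solving, x = 6.180 × 10^-3 mol, y = 8.829 × 10^-3 mol
mass of NaOH = 6.180 × 10^-3 × 40.00 = 0.2472 g
% NaOH = 0.2472 / 1.183 × 100 = 20.90 %

20.90 %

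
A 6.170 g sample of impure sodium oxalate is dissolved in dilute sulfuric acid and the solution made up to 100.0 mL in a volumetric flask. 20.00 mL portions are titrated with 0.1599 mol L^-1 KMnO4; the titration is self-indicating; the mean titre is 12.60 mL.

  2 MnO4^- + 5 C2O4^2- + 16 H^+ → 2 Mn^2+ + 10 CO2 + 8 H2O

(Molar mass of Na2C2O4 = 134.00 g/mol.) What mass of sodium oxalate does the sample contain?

n(KMnO4) per titration = 0.01260 × 0.1599 = 2.015 × 10^-3 mol
From the 5:2 ratio, n(Na2C2O4) in each aliquot = 5/2 × 2.015 × 10^-3 = 5.037 × 10^-3 mol
n(Na2C2O4) in the whole flask = 5.037 × 10^-3 × 100.0/20.00 = 0.02518 mol
mass of Na2C2O4 = 0.02518 × 134.00 = 3.375 g

3.375 g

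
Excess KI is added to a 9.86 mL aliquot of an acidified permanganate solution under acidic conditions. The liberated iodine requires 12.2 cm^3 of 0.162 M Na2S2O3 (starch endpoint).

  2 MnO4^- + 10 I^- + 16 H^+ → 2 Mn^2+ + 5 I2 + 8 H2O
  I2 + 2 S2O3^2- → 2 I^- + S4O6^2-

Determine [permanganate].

0.0401 M

n(S2O3^2-) = 0.0122 × 0.162 = 1.98 × 10^-3 mol
n(I2) = n(S2O3^2-)/2 = 9.88 × 10^-4 mol
From the 2:5 ratio, n(MnO4^-) in the aliquot = 2/5 × 9.88 × 10^-4 = 3.95 × 10^-4 mol
[MnO4^-] = 3.95 × 10^-4 / 0.00986 = 0.0401 mol/L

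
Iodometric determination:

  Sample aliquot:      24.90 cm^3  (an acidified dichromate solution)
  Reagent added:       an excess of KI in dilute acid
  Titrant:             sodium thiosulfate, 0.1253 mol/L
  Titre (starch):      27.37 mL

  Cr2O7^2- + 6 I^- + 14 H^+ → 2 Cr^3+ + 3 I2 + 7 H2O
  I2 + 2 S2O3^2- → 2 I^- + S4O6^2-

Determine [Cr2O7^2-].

n(S2O3^2-) = 0.02737 × 0.1253 = 3.429 × 10^-3 mol
n(I2) = n(S2O3^2-)/2 = 1.715 × 10^-3 mol
From the 1:3 ratio, n(Cr2O7^2-) in the aliquot = 1/3 × 1.715 × 10^-3 = 5.716 × 10^-4 mol
[Cr2O7^2-] = 5.716 × 10^-4 / 0.02490 = 0.02295 mol/L

0.02295 mol/L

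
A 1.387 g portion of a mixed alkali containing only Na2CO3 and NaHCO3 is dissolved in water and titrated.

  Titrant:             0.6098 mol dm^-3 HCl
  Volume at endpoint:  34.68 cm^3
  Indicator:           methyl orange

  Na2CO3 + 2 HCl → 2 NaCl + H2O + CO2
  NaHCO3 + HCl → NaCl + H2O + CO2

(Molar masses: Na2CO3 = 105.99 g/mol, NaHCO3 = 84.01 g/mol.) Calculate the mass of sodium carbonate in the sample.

n(HCl) = 0.03468 × 0.6098 = 0.02115 mol
Let x = n(Na2CO3), y = n(NaHCO3).
Titrant: 2x + 1y = 0.02115;  mass: 105.99x + 84.01y = 1.387
Solving, x = 6.281 × 10^-3 mol, y = 8.585 × 10^-3 mol
mass of Na2CO3 = 6.281 × 10^-3 × 105.99 = 0.6658 g

0.6658 g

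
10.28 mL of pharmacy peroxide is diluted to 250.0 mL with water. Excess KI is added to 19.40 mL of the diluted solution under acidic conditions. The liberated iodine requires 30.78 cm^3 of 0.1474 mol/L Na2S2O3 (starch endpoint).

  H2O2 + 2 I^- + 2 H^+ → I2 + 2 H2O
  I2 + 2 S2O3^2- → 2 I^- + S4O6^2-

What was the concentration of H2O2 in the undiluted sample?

n(S2O3^2-) = 0.03078 × 0.1474 = 4.537 × 10^-3 mol
n(I2) = n(S2O3^2-)/2 = 2.268 × 10^-3 mol
n(H2O2) in the aliquot = 2.268 × 10^-3 mol (1:1 ratio)
[H2O2]_dilute = 2.268 × 10^-3 / 0.01940 = 0.1169 mol/L
[H2O2]_original = 0.1169 × 250.0/10.28 = 2.844 mol/L

2.844 mol/L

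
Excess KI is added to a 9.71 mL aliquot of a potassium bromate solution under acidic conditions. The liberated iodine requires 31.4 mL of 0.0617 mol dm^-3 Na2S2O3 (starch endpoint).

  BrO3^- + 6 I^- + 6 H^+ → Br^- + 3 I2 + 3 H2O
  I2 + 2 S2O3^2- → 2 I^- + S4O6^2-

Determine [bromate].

0.0333 mol/L

n(S2O3^2-) = 0.0314 × 0.0617 = 1.94 × 10^-3 mol
n(I2) = n(S2O3^2-)/2 = 9.69 × 10^-4 mol
From the 1:3 ratio, n(BrO3^-) in the aliquot = 1/3 × 9.69 × 10^-4 = 3.23 × 10^-4 mol
[BrO3^-] = 3.23 × 10^-4 / 0.00971 = 0.0333 mol/L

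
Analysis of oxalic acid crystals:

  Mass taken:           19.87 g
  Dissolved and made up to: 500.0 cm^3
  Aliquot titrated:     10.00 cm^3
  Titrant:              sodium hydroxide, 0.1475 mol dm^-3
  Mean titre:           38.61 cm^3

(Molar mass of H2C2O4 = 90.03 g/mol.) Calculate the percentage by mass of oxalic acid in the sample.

H2C2O4 + 2 NaOH → Na2C2O4 + 2 H2O
n(NaOH) per titration = 0.03861 × 0.1475 = 5.695 × 10^-3 mol
From the 1:2 ratio, n(H2C2O4) in each aliquot = 1/2 × 5.695 × 10^-3 = 2.847 × 10^-3 mol
n(H2C2O4) in the whole flask = 2.847 × 10^-3 × 500.0/10.00 = 0.1424 mol
mass of H2C2O4 = 0.1424 × 90.03 = 12.82 g
% H2C2O4 = 12.82 / 19.87 × 100 = 64.51 %

64.51 %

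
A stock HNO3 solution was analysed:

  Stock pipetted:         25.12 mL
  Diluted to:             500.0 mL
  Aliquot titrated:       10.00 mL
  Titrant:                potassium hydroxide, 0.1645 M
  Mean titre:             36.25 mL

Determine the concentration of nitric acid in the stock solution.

HNO3 + KOH → KNO3 + H2O
n(KOH) = 0.03625 × 0.1645 = 5.963 × 10^-3 mol
n(HNO3) in the aliquot = 5.963 × 10^-3 mol (1:1 ratio)
[HNO3]_dilute = 5.963 × 10^-3 / 0.01000 = 0.5963 mol/L
Dilution factor = 500.0 / 25.12 = 19.90
[HNO3]_stock = 0.5963 × 19.90 = 11.87 mol/L

11.87 M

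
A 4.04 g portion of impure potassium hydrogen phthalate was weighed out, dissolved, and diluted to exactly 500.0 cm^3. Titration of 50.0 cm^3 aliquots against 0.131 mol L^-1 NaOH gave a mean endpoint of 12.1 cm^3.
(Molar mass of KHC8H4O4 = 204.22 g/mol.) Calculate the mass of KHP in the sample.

3.24 g

KHC8H4O4 + NaOH → KNaC8H4O4 + H2O
n(NaOH) per titration = 0.0121 × 0.131 = 1.59 × 10^-3 mol
n(KHC8H4O4) in each aliquot = 1.59 × 10^-3 mol (1:1 ratio)
n(KHC8H4O4) in the whole flask = 1.59 × 10^-3 × 500.0/50.0 = 0.0159 mol
mass of KHC8H4O4 = 0.0159 × 204.22 = 3.24 g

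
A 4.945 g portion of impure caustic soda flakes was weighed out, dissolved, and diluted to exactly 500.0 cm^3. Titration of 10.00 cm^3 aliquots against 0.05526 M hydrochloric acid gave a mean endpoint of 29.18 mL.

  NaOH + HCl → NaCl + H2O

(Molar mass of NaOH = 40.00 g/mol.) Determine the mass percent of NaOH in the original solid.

65.22 %

n(HCl) per titration = 0.02918 × 0.05526 = 1.612 × 10^-3 mol
n(NaOH) in each aliquot = 1.612 × 10^-3 mol (1:1 ratio)
n(NaOH) in the whole flask = 1.612 × 10^-3 × 500.0/10.00 = 0.08062 mol
mass of NaOH = 0.08062 × 40.00 = 3.225 g
% NaOH = 3.225 / 4.945 × 100 = 65.22 %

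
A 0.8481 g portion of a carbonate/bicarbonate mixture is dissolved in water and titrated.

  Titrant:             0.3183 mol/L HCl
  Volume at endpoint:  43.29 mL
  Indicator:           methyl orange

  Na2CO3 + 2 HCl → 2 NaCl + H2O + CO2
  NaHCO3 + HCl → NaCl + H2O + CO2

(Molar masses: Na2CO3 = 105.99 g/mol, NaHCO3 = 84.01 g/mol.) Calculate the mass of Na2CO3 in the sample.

n(HCl) = 0.04329 × 0.3183 = 0.01378 mol
Let x = n(Na2CO3), y = n(NaHCO3).
Titrant: 2x + 1y = 0.01378;  mass: 105.99x + 84.01y = 0.8481
Solving, x = 4.989 × 10^-3 mol, y = 3.800 × 10^-3 mol
mass of Na2CO3 = 4.989 × 10^-3 × 105.99 = 0.5288 g

0.5288 g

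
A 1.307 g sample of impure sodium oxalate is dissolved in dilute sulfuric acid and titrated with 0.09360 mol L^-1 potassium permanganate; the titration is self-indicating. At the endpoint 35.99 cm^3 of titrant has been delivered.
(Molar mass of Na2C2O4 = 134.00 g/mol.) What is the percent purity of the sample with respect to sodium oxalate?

2 MnO4^- + 5 C2O4^2- + 16 H^+ → 2 Mn^2+ + 10 CO2 + 8 H2O
n(KMnO4) = 0.03599 L × 0.09360 mol/L = 3.369 × 10^-3 mol
From the 5:2 ratio, n(Na2C2O4) = 5/2 × 3.369 × 10^-3 = 8.422 × 10^-3 mol
mass of Na2C2O4 = 8.422 × 10^-3 × 134.00 g/mol = 1.129 g
% Na2C2O4 = 1.129 / 1.307 × 100 = 86.34 %

86.34 %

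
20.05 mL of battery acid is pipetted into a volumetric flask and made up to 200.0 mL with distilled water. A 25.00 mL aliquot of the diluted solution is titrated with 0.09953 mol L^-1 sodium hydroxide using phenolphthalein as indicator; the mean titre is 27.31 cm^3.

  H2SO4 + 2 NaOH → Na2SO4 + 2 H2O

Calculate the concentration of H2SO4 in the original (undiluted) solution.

n(NaOH) = 0.02731 × 0.09953 = 2.718 × 10^-3 mol
From the 1:2 ratio, n(H2SO4) in the aliquot = 1/2 × 2.718 × 10^-3 = 1.359 × 10^-3 mol
[H2SO4]_dilute = 1.359 × 10^-3 / 0.02500 = 0.05436 mol/L
Dilution factor = 200.0 / 20.05 = 9.975
[H2SO4]_stock = 0.05436 × 9.975 = 0.5423 mol/L

0.5423 mol/L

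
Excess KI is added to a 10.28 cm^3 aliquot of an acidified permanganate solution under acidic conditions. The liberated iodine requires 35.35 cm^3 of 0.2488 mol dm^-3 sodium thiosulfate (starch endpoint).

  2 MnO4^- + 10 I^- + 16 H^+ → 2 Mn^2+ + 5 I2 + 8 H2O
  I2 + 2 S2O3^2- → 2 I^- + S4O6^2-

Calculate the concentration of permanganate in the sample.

n(S2O3^2-) = 0.03535 × 0.2488 = 8.795 × 10^-3 mol
n(I2) = n(S2O3^2-)/2 = 4.398 × 10^-3 mol
From the 2:5 ratio, n(MnO4^-) in the aliquot = 2/5 × 4.398 × 10^-3 = 1.759 × 10^-3 mol
[MnO4^-] = 1.759 × 10^-3 / 0.01028 = 0.1711 mol/L

0.1711 mol/L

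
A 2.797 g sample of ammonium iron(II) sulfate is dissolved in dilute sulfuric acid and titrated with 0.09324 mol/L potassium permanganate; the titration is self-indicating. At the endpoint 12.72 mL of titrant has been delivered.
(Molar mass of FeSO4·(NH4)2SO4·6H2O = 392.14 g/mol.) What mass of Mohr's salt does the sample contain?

MnO4^- + 5 Fe^2+ + 8 H^+ → Mn^2+ + 5 Fe^3+ + 4 H2O
n(KMnO4) = 0.01272 L × 0.09324 mol/L = 1.186 × 10^-3 mol
From the 5:1 ratio, n(FeSO4·(NH4)2SO4·6H2O) = 5/1 × 1.186 × 10^-3 = 5.930 × 10^-3 mol
mass of FeSO4·(NH4)2SO4·6H2O = 5.930 × 10^-3 × 392.14 g/mol = 2.325 g

2.325 g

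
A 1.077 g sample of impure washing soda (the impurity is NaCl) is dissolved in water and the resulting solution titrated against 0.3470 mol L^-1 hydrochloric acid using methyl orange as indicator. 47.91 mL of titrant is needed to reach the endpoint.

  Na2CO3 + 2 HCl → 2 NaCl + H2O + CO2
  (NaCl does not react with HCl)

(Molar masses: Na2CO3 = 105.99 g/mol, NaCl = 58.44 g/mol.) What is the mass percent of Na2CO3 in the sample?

n(HCl) = 0.04791 × 0.3470 = 0.01662 mol
Let x = n(Na2CO3), y = n(NaCl).
Titrant: 2x = 0.01662;  mass: 105.99x + 58.44y = 1.077
Solving, x = 8.312 × 10^-3 mol, y = 3.353 × 10^-3 mol
mass of Na2CO3 = 8.312 × 10^-3 × 105.99 = 0.8810 g
% Na2CO3 = 0.8810 / 1.077 × 100 = 81.80 %

81.80 %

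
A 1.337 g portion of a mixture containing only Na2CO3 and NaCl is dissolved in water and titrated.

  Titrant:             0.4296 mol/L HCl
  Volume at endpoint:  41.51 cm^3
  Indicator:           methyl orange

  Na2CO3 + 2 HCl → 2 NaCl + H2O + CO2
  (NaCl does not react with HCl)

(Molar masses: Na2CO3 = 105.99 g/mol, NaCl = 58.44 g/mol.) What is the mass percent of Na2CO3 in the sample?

70.68 %

n(HCl) = 0.04151 × 0.4296 = 0.01783 mol
Let x = n(Na2CO3), y = n(NaCl).
Titrant: 2x = 0.01783;  mass: 105.99x + 58.44y = 1.337
Solving, x = 8.916 × 10^-3 mol, y = 6.707 × 10^-3 mol
mass of Na2CO3 = 8.916 × 10^-3 × 105.99 = 0.9450 g
% Na2CO3 = 0.9450 / 1.337 × 100 = 70.68 %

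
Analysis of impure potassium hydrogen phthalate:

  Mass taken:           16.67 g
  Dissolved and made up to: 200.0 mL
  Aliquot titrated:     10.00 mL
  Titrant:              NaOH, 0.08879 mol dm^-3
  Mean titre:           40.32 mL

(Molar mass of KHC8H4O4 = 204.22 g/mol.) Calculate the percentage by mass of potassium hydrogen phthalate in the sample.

87.72 %

KHC8H4O4 + NaOH → KNaC8H4O4 + H2O
n(NaOH) per titration = 0.04032 × 0.08879 = 3.580 × 10^-3 mol
n(KHC8H4O4) in each aliquot = 3.580 × 10^-3 mol (1:1 ratio)
n(KHC8H4O4) in the whole flask = 3.580 × 10^-3 × 200.0/10.00 = 0.07160 mol
mass of KHC8H4O4 = 0.07160 × 204.22 = 14.62 g
% KHC8H4O4 = 14.62 / 16.67 × 100 = 87.72 %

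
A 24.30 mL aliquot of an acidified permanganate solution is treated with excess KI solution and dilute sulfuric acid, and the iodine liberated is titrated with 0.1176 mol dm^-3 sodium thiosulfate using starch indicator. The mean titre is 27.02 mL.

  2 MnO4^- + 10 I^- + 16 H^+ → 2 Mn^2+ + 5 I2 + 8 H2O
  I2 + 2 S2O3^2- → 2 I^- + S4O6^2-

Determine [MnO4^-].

n(S2O3^2-) = 0.02702 × 0.1176 = 3.178 × 10^-3 mol
n(I2) = n(S2O3^2-)/2 = 1.589 × 10^-3 mol
From the 2:5 ratio, n(MnO4^-) in the aliquot = 2/5 × 1.589 × 10^-3 = 6.355 × 10^-4 mol
[MnO4^-] = 6.355 × 10^-4 / 0.02430 = 0.02615 mol/L

0.02615 mol/L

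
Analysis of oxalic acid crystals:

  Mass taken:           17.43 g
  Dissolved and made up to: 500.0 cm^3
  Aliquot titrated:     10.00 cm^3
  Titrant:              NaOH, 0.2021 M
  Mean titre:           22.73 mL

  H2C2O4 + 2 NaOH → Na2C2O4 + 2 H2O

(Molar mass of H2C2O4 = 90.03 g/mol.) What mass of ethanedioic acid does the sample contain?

10.34 g

n(NaOH) per titration = 0.02273 × 0.2021 = 4.594 × 10^-3 mol
From the 1:2 ratio, n(H2C2O4) in each aliquot = 1/2 × 4.594 × 10^-3 = 2.297 × 10^-3 mol
n(H2C2O4) in the whole flask = 2.297 × 10^-3 × 500.0/10.00 = 0.1148 mol
mass of H2C2O4 = 0.1148 × 90.03 = 10.34 g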